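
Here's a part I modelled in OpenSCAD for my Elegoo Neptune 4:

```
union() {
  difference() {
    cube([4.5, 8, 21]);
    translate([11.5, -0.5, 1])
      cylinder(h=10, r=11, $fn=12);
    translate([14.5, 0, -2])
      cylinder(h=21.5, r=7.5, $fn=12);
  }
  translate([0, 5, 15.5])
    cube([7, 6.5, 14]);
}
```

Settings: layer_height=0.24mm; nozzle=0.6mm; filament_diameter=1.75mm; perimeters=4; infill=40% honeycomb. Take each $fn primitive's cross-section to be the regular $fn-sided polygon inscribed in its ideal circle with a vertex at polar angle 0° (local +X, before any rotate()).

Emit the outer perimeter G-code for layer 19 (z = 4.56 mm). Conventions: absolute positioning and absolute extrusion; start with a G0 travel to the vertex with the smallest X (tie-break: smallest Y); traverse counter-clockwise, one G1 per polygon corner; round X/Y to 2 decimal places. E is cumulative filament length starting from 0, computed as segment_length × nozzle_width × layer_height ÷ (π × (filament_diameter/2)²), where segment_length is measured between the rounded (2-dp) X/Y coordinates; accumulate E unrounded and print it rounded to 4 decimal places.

G0 X0.00 Y0.00 Z4.56
G1 X0.63 Y0.00 E0.0377
G1 X1.97 Y5.00 E0.3476
G1 X4.50 Y7.53 E0.5618
G1 X4.50 Y8.00 E0.5900
G1 X0.00 Y8.00 E0.8594
G1 X0.00 Y0.00 E1.3383

At z = 4.56 mm: the cube is present — its section is the full 4.5×8 rectangle; the cylinder at (11.5, -0.5): section is a regular 12-gon, circumradius r=11; the cylinder at (14.5, 0): section is a regular 12-gon, circumradius r=7.5; Subtracting the remaining from the first: starting from the 4.5×8 cube, the r=11 cylinder at (11.5, -0.5) partially overlaps it — only the 19.17 mm² overlap (of its 363.00 mm²) is removed, clipping the outline; the r=7.5 cylinder at (14.5, 0) misses the remaining region (no effect) — 1 connected region; the cube at (0, 5) does not reach this height (z outside [15.5, 29.5]); Combining (union): only the result so far is present, so the union is just that shape — 1 connected region. The outline is a single polygon with 6 vertices. Extrusion per mm of travel: 0.6 × 0.24 / (π × 0.875²) = 0.059868. Accumulating E over each segment gives final E = 1.3383.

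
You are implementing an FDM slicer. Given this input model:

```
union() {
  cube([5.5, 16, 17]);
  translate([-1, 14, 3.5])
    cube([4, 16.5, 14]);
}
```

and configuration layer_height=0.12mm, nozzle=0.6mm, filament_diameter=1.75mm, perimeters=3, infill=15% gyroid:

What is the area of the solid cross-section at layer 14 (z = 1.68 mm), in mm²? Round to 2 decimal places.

At z = 1.68 mm: the cube is present — its section is the full 5.5×16 rectangle (area 88.00 mm²); the cube at (-1, 14) does not reach this height (z outside [3.5, 17.5]); Combining (union): only the 5.5×16 cube is present, so the union is just that shape — area = 88.00 mm². Overall, the cross-section is a single solid region. Net area = 88.00 mm².

88.00 mm²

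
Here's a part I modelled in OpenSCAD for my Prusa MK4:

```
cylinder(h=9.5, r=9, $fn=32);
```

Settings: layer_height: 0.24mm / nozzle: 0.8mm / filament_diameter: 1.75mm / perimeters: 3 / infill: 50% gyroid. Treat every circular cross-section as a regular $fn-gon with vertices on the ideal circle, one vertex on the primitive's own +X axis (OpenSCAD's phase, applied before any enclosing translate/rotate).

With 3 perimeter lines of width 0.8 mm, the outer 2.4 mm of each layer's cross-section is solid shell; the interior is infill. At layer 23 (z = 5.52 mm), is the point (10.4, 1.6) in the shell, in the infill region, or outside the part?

At z = 5.52 mm: the r=9 cylinder gives a regular 32-gon of circumradius 9 (constant along its height). Overall, the cross-section is a single solid region. The nearest boundary edge runs (9.00, 0.00)→(8.83, 1.76); distance from the point to it = 1.55 mm. The point is not inside any of the regions above, so it lies outside the cross-section (1.55 mm from the nearest boundary).

outside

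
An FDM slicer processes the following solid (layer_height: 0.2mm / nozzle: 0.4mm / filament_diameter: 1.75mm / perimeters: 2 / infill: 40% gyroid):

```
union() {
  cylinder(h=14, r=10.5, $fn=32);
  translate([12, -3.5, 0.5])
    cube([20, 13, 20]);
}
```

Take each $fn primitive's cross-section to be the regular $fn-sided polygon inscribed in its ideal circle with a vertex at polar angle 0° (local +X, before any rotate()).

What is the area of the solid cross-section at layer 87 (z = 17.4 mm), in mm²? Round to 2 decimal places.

260.00 mm²

At z = 17.4 mm: the cylinder does not reach this height (z outside [0, 14]); the 20×13 cube at (12, -3.5) contributes its full rectangle (area 260.00 mm²); Merging all regions: only the 20×13 cube at (12, -3.5) is present, so the union is just that shape — area = 260.00 mm². Overall, the cross-section is a single solid region. Net area = 260.00 mm².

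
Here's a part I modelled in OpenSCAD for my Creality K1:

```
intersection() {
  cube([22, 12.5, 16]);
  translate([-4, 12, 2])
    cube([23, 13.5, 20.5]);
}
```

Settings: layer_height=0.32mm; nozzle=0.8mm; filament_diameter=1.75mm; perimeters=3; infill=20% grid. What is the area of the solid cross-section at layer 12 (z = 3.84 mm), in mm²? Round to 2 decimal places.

9.50 mm²

At z = 3.84 mm: the 22×12.5 cube contributes its full rectangle (area 275.00 mm²); the cube at (-4, 12) is present — its section is the full 23×13.5 rectangle (area 310.50 mm²); Keeping only the common overlap: the 23×13.5 cube at (-4, 12) partially overlaps the 22×12.5 cube; clipping to the common part keeps 9.50 mm² — area = 9.50 mm². Overall, the cross-section is a single solid region. Net area = 9.50 mm².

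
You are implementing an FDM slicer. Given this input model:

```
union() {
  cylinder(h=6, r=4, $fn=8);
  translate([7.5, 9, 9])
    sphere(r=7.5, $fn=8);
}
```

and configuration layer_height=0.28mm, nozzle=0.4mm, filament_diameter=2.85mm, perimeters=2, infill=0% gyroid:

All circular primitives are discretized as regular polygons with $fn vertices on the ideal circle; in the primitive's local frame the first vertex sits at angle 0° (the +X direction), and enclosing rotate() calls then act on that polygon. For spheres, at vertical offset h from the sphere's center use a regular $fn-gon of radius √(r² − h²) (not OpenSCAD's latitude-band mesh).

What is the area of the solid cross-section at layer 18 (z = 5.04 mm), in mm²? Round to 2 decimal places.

At z = 5.04 mm: the cylinder: section is a regular 8-gon, circumradius r=4 (area = (8/2)·4.000²·sin(360°/8) = 45.25 mm²); the sphere at (7.5, 9): section is a regular 8-gon, circumradius = √(r²−h²) = √(7.5²−3.96²) = 6.369 (area = (8/2)·6.369²·sin(360°/8) = 114.74 mm²); Combining (union): the 2 present regions are separate (no shared area or edge), so areas and boundary lengths simply add and each stays a separate island — area = 160.00 mm². Overall, the cross-section has 2 separate islands. Net area = 160.00 mm².

160.00 mm²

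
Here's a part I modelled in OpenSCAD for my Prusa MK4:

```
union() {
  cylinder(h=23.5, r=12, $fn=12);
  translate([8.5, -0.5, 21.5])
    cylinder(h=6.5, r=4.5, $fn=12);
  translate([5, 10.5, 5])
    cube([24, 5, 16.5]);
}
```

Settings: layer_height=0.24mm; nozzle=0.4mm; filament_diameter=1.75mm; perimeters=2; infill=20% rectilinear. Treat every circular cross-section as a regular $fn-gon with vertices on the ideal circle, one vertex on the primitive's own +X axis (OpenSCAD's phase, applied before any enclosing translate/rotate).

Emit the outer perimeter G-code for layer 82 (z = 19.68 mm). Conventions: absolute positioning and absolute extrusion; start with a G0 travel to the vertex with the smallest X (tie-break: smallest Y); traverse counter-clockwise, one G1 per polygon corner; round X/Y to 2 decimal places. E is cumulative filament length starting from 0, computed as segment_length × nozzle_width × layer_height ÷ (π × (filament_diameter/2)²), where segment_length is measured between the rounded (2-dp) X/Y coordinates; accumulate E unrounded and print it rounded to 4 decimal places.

At z = 19.68 mm: the cylinder: section is a regular 12-gon, circumradius r=12; the cylinder at (8.5, -0.5) is absent (z outside [21.5, 28]); the cube at (5, 10.5) is present — its section is the full 24×5 rectangle; Taking the union: the regions partially overlap (shared area 0.05 mm²), so overlapping operands fuse into one piece — 1 connected region. The outline is a single polygon with 17 vertices. Extrusion per mm of travel: 0.4 × 0.24 / (π × 0.875²) = 0.039912. Accumulating E over each segment gives final E = 5.2345.

G0 X-12.00 Y0.00 Z19.68
G1 X-10.39 Y-6.00 E0.2479
G1 X-6.00 Y-10.39 E0.4957
G1 X0.00 Y-12.00 E0.7437
G1 X6.00 Y-10.39 E0.9916
G1 X10.39 Y-6.00 E1.2394
G1 X12.00 Y0.00 E1.4874
G1 X10.39 Y6.00 E1.7353
G1 X6.00 Y10.39 E1.9831
G1 X5.60 Y10.50 E1.9997
G1 X29.00 Y10.50 E2.9336
G1 X29.00 Y15.50 E3.1332
G1 X5.00 Y15.50 E4.0910
G1 X5.00 Y10.66 E4.2842
G1 X0.00 Y12.00 E4.4908
G1 X-6.00 Y10.39 E4.7388
G1 X-10.39 Y6.00 E4.9866
G1 X-12.00 Y0.00 E5.2345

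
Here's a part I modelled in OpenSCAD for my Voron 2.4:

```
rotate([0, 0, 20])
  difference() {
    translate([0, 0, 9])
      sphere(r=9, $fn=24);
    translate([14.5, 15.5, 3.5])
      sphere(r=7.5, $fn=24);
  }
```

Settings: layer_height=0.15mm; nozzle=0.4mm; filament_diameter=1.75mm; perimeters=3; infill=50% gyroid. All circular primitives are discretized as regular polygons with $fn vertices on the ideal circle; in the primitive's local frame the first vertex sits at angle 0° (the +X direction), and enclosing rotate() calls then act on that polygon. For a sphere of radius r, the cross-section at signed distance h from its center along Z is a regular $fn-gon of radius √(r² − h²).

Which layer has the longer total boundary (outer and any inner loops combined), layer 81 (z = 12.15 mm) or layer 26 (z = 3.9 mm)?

layer 81 (z = 12.15 mm)

Layer 81 (z = 12.15): the sphere: section is a regular 24-gon, circumradius = √(r²−h²) = √(9²−3.15²) = 8.431 (perimeter = 2·24·8.431·sin(180°/24) = 52.82 mm); the sphere at (14.5, 15.5) is not intersected at this z (|z−center|=8.650 > r=7.5); After the difference (first − rest): none of the subtracted shapes is present at this height, so the r=9 sphere is unchanged — boundary = 52.82 mm; (whole slice rotated 20° about Z — lengths, areas and connectivity unchanged). So its perimeter = 52.82 mm. Layer 26 (z = 3.9): the r=9 sphere contributes a regular 24-gon of circumradius √(9²−5.1²) = 7.416 (perimeter = 2·24·7.416·sin(180°/24) = 46.46 mm); the sphere at (14.5, 15.5): section is a regular 24-gon, circumradius = √(r²−h²) = √(7.5²−0.4²) = 7.489 (perimeter = 2·24·7.489·sin(180°/24) = 46.92 mm); Taking the first minus the rest: starting from the r=9 sphere, the r=7.5 sphere at (14.5, 15.5) misses the remaining region (no effect) — boundary = 46.46 mm; (whole slice rotated 20° about Z — lengths, areas and connectivity unchanged). So its perimeter = 46.46 mm. Layer 81 is larger (52.82 vs 46.46 mm).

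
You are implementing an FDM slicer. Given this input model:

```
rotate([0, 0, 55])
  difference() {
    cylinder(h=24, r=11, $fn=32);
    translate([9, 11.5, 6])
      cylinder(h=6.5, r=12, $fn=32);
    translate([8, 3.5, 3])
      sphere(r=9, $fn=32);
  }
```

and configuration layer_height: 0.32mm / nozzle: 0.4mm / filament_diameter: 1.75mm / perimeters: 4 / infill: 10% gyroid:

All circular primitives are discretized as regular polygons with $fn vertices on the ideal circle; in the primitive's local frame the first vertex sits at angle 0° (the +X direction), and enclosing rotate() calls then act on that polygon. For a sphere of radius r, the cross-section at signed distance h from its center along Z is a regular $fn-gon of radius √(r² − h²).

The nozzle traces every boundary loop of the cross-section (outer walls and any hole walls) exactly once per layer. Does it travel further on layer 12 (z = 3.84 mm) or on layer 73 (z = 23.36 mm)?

layer 12 (z = 3.84 mm)

Layer 12 (z = 3.84): the cylinder: section is a regular 32-gon, circumradius r=11 (perimeter = 2·32·11.000·sin(180°/32) = 69.00 mm); the cylinder at (9, 11.5) does not reach this height (z outside [6, 12.5]); the r=9 sphere at (8, 3.5) contributes a regular 32-gon of circumradius √(9²−0.84²) = 8.961 (perimeter = 2·32·8.961·sin(180°/32) = 56.21 mm); Subtracting the remaining from the first: starting from the r=11 cylinder, the r=9 sphere at (8, 3.5) partially overlaps it — only the 140.97 mm² overlap (of its 250.63 mm²) is removed, clipping the outline — boundary = 72.80 mm; (whole slice rotated 55° about Z — lengths, areas and connectivity unchanged). So its perimeter = 72.80 mm. Layer 73 (z = 23.36): the r=11 cylinder contributes a regular 32-gon of circumradius 11 (perimeter = 2·32·11.000·sin(180°/32) = 69.00 mm); the cylinder at (9, 11.5) does not reach this height (z outside [6, 12.5]); the sphere at (8, 3.5) is not intersected at this z (|z−center|=20.360 > r=9); Subtracting the remaining from the first: none of the subtracted shapes is present at this height, so the r=11 cylinder is unchanged — boundary = 69.00 mm; (rotated 55° about Z; rotation is an isometry so areas/perimeters/island counts are preserved). So its perimeter = 69.00 mm. Layer 12 is larger (72.80 vs 69.00 mm).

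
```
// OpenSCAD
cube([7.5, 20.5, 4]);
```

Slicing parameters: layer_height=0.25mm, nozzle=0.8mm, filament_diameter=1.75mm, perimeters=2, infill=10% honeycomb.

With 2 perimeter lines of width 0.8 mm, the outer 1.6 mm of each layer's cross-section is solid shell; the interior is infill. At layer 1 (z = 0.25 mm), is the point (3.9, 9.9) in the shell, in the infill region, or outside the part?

infill

At z = 0.25 mm: the cube (footprint 7.5×20.5) is included at this height. Overall, the cross-section is a single solid region. The nearest boundary edge runs (7.50, 0.00)→(7.50, 20.50); distance from the point to it = 3.60 mm. The point is inside the cross-section and 3.60 mm from the nearest boundary — more than the 1.6 mm shell width (2 × 0.8), so it's in the infill interior.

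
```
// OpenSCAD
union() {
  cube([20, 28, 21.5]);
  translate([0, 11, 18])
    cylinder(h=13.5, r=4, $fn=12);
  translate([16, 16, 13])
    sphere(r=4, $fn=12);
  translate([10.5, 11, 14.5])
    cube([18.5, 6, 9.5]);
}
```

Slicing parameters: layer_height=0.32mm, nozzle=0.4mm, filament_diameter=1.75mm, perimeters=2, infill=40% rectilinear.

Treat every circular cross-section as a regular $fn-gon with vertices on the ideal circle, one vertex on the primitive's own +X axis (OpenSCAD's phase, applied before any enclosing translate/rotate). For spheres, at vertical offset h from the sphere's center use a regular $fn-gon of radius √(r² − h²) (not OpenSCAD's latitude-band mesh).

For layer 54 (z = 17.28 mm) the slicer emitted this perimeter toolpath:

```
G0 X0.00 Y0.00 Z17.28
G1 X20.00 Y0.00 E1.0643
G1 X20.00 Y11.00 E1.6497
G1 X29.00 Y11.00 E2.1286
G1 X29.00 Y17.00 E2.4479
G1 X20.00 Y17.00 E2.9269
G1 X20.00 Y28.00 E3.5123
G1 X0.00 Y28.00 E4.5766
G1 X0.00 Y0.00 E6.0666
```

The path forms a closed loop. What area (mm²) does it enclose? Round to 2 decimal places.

Apply the shoelace formula to the sequence of (X, Y) vertices; enclosed area = 614.00 mm².

614.00 mm²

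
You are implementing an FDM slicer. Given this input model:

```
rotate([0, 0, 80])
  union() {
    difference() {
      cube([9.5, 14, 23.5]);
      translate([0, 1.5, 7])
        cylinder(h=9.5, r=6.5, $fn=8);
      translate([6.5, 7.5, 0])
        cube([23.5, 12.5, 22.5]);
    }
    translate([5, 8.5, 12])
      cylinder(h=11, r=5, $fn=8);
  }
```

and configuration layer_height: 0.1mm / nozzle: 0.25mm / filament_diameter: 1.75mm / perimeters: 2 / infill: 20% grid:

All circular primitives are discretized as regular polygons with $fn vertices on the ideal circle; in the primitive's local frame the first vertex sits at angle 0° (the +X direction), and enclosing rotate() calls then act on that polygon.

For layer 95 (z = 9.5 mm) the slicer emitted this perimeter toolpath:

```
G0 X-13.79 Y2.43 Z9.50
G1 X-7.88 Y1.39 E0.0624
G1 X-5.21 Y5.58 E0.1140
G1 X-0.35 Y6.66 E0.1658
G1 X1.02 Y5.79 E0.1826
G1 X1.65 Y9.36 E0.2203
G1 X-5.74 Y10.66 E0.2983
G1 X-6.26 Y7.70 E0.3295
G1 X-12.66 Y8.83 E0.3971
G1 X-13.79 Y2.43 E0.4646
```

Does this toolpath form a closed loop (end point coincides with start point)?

Start point (G0): (-13.79, 2.43). End point (last G1): the path returns to the start — closed.

yes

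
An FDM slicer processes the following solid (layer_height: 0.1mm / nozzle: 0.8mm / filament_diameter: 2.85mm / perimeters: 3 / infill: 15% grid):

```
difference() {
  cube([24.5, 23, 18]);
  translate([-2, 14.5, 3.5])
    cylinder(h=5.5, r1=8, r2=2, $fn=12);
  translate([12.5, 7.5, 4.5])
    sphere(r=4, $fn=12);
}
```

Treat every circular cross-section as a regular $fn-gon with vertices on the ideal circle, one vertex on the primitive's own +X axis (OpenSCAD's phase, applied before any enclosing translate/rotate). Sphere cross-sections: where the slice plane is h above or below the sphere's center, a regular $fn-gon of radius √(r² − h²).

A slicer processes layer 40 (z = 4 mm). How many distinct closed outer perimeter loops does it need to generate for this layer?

1

At z = 4 mm: the 24.5×23 cube contributes its full rectangle; the cone at (-2, 14.5): at t=0.091 of its height the radius interpolates to r₁+(r₂−r₁)t = 7.455, giving a regular 12-gon of that circumradius; the sphere at (12.5, 7.5): section is a regular 12-gon, circumradius = √(r²−h²) = √(4²−0.5²) = 3.969; Taking the first minus the rest: starting from the 24.5×23 cube, the cone at (-2, 14.5) partially overlaps it — only the 54.61 mm² overlap (of its 166.71 mm²) is removed, clipping the outline; the r=4 sphere at (12.5, 7.5) lies wholly inside it (removes its full 47.25 mm² and its 24.65 mm outline becomes a hole wall) — 1 connected region with 1 hole. The result has 1 disconnected region.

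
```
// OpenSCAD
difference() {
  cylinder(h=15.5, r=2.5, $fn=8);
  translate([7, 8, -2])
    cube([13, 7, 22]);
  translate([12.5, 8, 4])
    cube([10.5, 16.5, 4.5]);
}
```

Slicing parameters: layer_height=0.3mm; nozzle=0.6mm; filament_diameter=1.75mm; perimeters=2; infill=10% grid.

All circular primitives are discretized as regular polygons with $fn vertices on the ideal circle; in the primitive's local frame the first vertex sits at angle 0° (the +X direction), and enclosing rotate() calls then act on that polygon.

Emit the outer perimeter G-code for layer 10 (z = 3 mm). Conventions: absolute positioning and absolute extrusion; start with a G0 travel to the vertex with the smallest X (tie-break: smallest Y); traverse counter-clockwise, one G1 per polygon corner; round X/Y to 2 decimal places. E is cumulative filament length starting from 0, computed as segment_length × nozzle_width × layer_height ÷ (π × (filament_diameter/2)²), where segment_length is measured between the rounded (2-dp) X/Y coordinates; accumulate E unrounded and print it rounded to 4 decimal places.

At z = 3 mm: the r=2.5 cylinder contributes a regular 8-gon of circumradius 2.5; the cube at (7, 8) (footprint 13×7) is included at this height; the cube at (12.5, 8) is absent (z outside [4, 8.5]); Subtracting the remaining from the first: starting from the r=2.5 cylinder, the 13×7 cube at (7, 8) misses the remaining region (no effect) — 1 connected region. The outline is a single polygon with 8 vertices. Extrusion per mm of travel: 0.6 × 0.3 / (π × 0.875²) = 0.074835. Accumulating E over each segment gives final E = 1.1463.

G0 X-2.50 Y0.00 Z3.00
G1 X-1.77 Y-1.77 E0.1433
G1 X0.00 Y-2.50 E0.2866
G1 X1.77 Y-1.77 E0.4298
G1 X2.50 Y0.00 E0.5731
G1 X1.77 Y1.77 E0.7164
G1 X0.00 Y2.50 E0.8597
G1 X-1.77 Y1.77 E1.0030
G1 X-2.50 Y0.00 E1.1463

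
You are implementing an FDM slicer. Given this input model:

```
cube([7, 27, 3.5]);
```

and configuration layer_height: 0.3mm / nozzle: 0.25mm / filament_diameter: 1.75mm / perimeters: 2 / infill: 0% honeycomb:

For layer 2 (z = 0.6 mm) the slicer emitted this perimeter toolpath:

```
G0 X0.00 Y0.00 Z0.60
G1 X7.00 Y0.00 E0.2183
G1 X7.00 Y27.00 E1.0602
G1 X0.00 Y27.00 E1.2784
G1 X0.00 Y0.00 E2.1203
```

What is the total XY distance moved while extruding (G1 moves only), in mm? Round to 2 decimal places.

68.00 mm

Sum the Euclidean lengths of each G1 segment: total = 68.00 mm.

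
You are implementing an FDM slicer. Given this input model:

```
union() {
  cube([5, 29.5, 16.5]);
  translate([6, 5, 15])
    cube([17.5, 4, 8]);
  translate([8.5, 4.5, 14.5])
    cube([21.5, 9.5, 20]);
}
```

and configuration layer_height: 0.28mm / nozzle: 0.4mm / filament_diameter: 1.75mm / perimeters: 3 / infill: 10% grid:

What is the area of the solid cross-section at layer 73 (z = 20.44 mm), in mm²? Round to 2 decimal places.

214.25 mm²

At z = 20.44 mm: the cube is absent (z outside [0, 16.5]); the cube at (6, 5) is present — its section is the full 17.5×4 rectangle (area 70.00 mm²); the cube at (8.5, 4.5) (footprint 21.5×9.5) is included at this height (area 204.25 mm²); Merging all regions: the regions partially overlap — summed areas 274.25 mm² minus the doubly-counted overlap 60.00 mm² gives 214.25 mm² — area = 214.25 mm². Overall, the cross-section is a single solid region. Net area = 214.25 mm².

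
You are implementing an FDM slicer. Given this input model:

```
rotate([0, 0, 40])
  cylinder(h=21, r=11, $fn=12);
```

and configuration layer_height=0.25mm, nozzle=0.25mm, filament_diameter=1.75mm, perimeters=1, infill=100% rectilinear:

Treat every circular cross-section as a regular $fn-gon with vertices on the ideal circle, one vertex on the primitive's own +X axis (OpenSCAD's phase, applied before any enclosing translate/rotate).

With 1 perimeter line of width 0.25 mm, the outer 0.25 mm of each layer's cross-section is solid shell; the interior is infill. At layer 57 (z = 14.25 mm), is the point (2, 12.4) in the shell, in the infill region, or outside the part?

At z = 14.25 mm: the r=11 cylinder contributes a regular 12-gon of circumradius 11; (rotated 40° about Z; rotation is an isometry so areas/perimeters/island counts are preserved). Overall, the cross-section is a single solid region. Undo the 40° rotation: the query point maps to (9.503, 8.213) in the un-rotated model frame. The nearest boundary edge runs (9.53, 5.50)→(5.50, 9.53); distance from the point to it = 1.90 mm. The point is not inside any of the regions above, so it lies outside the cross-section (1.90 mm from the nearest boundary).

outside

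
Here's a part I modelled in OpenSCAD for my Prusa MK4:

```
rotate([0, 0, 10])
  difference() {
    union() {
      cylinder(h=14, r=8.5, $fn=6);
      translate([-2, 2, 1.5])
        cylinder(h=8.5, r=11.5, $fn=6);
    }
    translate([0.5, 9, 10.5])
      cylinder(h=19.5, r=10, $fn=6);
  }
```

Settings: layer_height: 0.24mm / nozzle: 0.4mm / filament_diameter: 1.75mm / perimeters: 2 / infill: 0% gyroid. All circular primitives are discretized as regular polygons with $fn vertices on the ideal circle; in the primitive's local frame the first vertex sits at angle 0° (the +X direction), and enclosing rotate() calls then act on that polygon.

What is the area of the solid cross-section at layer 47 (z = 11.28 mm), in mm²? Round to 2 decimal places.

109.23 mm²

At z = 11.28 mm: the r=8.5 cylinder gives a regular 6-gon of circumradius 8.5 (constant along its height) (area = (6/2)·8.500²·sin(360°/6) = 187.71 mm²); the cylinder at (-2, 2) is absent (z outside [1.5, 10]); Combining (union): only the r=8.5 cylinder is present, so the union is just that shape — area = 187.71 mm²; the r=10 cylinder at (0.5, 9) contributes a regular 6-gon of circumradius 10 (area = (6/2)·10.000²·sin(360°/6) = 259.81 mm²); After the difference (first − rest): starting from the result so far (187.71 mm²), the r=10 cylinder at (0.5, 9) partially overlaps it — only the 78.48 mm² overlap (of its 259.81 mm²) is removed, clipping the outline — area = 109.23 mm²; (rotated 10° about Z; rotation is an isometry so areas/perimeters/island counts are preserved). Overall, the cross-section is a single solid region. Net area = 109.23 mm².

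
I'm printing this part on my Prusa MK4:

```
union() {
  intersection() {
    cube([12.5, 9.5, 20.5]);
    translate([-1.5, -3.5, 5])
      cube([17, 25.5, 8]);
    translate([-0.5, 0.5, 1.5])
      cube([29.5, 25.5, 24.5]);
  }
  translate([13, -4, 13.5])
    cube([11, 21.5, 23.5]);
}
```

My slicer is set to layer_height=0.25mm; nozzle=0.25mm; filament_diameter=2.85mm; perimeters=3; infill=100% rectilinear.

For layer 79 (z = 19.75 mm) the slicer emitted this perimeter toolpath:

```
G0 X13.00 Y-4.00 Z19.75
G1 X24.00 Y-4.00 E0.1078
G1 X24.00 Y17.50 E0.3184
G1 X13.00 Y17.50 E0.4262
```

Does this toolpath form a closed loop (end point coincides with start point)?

no

Start point (G0): (13.00, -4.00). End point (last G1): the path does not return to the start — open.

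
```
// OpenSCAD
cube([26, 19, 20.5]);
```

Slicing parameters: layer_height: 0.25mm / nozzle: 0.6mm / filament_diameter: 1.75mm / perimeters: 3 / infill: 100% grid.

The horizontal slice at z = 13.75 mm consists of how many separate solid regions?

At z = 13.75 mm: the cube is present — its section is the full 26×19 rectangle. The result has 1 disconnected region.

1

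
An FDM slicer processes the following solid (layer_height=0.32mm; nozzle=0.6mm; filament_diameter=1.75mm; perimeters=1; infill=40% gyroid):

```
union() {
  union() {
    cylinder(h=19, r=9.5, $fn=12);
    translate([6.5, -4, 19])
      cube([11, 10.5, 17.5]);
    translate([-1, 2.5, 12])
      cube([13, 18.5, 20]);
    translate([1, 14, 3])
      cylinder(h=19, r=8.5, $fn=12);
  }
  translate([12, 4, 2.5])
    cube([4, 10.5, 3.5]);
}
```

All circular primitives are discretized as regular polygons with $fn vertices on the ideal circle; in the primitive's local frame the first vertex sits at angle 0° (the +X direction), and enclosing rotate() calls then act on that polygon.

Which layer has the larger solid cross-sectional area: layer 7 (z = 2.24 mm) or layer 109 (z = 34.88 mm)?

layer 7 (z = 2.24 mm)

Layer 7 (z = 2.24): the cylinder: section is a regular 12-gon, circumradius r=9.5 (area = (12/2)·9.500²·sin(360°/12) = 270.75 mm²); the cube at (6.5, -4) is absent (z outside [19, 36.5]); the cube at (-1, 2.5) is not intersected at this z (z outside [12, 32]); the cylinder at (1, 14) does not reach this height (z outside [3, 22]); Merging all regions: only the r=9.5 cylinder is present, so the union is just that shape — area = 270.75 mm²; the cube at (12, 4) is absent (z outside [2.5, 6]); Taking the union: only that combined region is present, so the union is just that shape — area = 270.75 mm². So its area = 270.75 mm². Layer 109 (z = 34.88): the cylinder is absent (z outside [0, 19]); the 11×10.5 cube at (6.5, -4) contributes its full rectangle (area 115.50 mm²); the cube at (-1, 2.5) is absent (z outside [12, 32]); the cylinder at (1, 14) is absent (z outside [3, 22]); Taking the union: only the 11×10.5 cube at (6.5, -4) is present, so the union is just that shape — area = 115.50 mm²; the cube at (12, 4) is not intersected at this z (z outside [2.5, 6]); Combining (union): only the result so far is present, so the union is just that shape — area = 115.50 mm². So its area = 115.50 mm². Layer 7 is larger (270.75 vs 115.50 mm²).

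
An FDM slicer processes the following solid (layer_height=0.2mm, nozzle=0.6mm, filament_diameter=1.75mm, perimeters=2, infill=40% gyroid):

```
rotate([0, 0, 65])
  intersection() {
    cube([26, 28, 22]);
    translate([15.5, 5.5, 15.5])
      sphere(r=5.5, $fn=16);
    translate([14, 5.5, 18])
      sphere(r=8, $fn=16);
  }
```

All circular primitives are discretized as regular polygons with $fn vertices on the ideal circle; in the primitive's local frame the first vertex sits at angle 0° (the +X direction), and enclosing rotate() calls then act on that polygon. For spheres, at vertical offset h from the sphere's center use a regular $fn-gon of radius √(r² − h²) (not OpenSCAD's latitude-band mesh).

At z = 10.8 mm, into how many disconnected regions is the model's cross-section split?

1

At z = 10.8 mm: the cube (footprint 26×28) is included at this height; the r=5.5 sphere at (15.5, 5.5) contributes a regular 16-gon of circumradius √(5.5²−4.7²) = 2.857; the sphere at (14, 5.5): section is a regular 16-gon, circumradius = √(r²−h²) = √(8²−7.2²) = 3.487; Taking the intersection: the r=5.5 sphere at (15.5, 5.5) lies inside the 26×28 cube, so the common part is the r=5.5 sphere at (15.5, 5.5) itself; the r=8 sphere at (14, 5.5) partially overlaps the running intersection; clipping to the common part keeps 20.97 mm² — 1 connected region; (whole slice rotated 65° about Z — lengths, areas and connectivity unchanged). The result has 1 disconnected region.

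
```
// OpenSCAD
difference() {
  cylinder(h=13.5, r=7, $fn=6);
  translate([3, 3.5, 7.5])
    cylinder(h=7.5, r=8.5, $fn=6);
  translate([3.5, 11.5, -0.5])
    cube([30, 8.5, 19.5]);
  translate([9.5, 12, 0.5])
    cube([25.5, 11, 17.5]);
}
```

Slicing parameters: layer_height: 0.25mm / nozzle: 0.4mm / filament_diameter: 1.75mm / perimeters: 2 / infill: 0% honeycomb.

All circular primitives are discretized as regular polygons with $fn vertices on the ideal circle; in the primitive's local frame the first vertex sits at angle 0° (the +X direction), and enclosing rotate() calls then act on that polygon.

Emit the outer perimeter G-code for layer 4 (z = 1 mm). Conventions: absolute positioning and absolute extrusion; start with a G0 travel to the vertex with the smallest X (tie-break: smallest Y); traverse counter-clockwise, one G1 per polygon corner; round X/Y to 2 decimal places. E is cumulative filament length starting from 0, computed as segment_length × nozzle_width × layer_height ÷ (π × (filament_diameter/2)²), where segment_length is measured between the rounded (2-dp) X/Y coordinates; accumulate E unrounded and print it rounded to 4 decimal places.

At z = 1 mm: the cylinder: section is a regular 6-gon, circumradius r=7; the cylinder at (3, 3.5) is not intersected at this z (z outside [7.5, 15]); the 30×8.5 cube at (3.5, 11.5) contributes its full rectangle; the cube at (9.5, 12) is present — its section is the full 25.5×11 rectangle; Subtracting the remaining from the first: starting from the r=7 cylinder, the 30×8.5 cube at (3.5, 11.5) misses the remaining region (no effect); the 25.5×11 cube at (9.5, 12) misses the remaining region (no effect) — 1 connected region. The outline is a single polygon with 6 vertices. Extrusion per mm of travel: 0.4 × 0.25 / (π × 0.875²) = 0.041575. Accumulating E over each segment gives final E = 1.7458.

G0 X-7.00 Y0.00 Z1.00
G1 X-3.50 Y-6.06 E0.2909
G1 X3.50 Y-6.06 E0.5820
G1 X7.00 Y0.00 E0.8729
G1 X3.50 Y6.06 E1.1639
G1 X-3.50 Y6.06 E1.4549
G1 X-7.00 Y0.00 E1.7458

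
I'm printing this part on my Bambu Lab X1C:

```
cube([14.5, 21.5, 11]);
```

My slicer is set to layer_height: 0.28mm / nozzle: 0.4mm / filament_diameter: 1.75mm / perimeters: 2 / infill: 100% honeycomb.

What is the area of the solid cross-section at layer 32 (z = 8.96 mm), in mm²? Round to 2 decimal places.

At z = 8.96 mm: the cube is present — its section is the full 14.5×21.5 rectangle (area 311.75 mm²). Overall, the cross-section is a single solid region. Net area = 311.75 mm².

311.75 mm²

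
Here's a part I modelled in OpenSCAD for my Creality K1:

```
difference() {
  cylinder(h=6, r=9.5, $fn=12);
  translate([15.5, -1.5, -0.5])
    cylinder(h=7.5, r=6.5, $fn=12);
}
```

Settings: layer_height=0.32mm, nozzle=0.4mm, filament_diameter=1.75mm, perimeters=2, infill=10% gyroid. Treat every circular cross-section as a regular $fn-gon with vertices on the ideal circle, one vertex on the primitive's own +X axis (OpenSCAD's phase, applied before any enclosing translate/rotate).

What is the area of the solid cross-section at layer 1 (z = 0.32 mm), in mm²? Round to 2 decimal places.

At z = 0.32 mm: the r=9.5 cylinder contributes a regular 12-gon of circumradius 9.5 (area = (12/2)·9.500²·sin(360°/12) = 270.75 mm²); the r=6.5 cylinder at (15.5, -1.5) contributes a regular 12-gon of circumradius 6.5 (area = (12/2)·6.500²·sin(360°/12) = 126.75 mm²); After the difference (first − rest): starting from the r=9.5 cylinder (270.75 mm²), the r=6.5 cylinder at (15.5, -1.5) partially overlaps it — only the 0.17 mm² overlap (of its 126.75 mm²) is removed, clipping the outline — area = 270.58 mm². Overall, the cross-section is a single solid region. Net area = 270.58 mm².

270.58 mm²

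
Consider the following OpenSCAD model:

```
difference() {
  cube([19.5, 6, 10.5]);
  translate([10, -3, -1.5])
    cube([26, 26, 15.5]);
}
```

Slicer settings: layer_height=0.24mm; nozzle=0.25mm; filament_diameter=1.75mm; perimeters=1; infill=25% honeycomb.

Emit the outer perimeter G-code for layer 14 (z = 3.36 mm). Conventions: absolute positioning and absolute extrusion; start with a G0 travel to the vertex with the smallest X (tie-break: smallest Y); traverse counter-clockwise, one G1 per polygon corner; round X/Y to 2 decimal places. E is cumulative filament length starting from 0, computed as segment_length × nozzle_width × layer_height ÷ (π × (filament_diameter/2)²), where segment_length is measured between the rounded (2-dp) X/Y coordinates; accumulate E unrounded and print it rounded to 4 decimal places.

G0 X0.00 Y0.00 Z3.36
G1 X10.00 Y0.00 E0.2495
G1 X10.00 Y6.00 E0.3991
G1 X0.00 Y6.00 E0.6486
G1 X0.00 Y0.00 E0.7982

At z = 3.36 mm: the cube (footprint 19.5×6) is included at this height; the 26×26 cube at (10, -3) contributes its full rectangle; After the difference (first − rest): starting from the 19.5×6 cube, the 26×26 cube at (10, -3) partially overlaps it — only the 57.00 mm² overlap (of its 676.00 mm²) is removed, clipping the outline — 1 connected region. The outline is a single polygon with 4 vertices. Extrusion per mm of travel: 0.25 × 0.24 / (π × 0.875²) = 0.024945. Accumulating E over each segment gives final E = 0.7982.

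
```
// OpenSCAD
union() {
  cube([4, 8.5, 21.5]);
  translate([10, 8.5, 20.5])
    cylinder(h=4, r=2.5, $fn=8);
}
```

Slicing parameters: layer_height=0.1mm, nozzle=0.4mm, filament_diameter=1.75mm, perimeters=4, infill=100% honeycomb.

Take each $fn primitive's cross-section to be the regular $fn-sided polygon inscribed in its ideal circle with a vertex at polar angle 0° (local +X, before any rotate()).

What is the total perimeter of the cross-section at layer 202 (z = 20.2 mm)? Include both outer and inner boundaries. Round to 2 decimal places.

At z = 20.2 mm: the 4×8.5 cube contributes its full rectangle (perimeter 25.00 mm); the cylinder at (10, 8.5) does not reach this height (z outside [20.5, 24.5]); Combining (union): only the 4×8.5 cube is present, so the union is just that shape — boundary = 25.00 mm. Overall, the cross-section is a single solid region. Total boundary length (outer) = 25.00 mm.

25.00 mm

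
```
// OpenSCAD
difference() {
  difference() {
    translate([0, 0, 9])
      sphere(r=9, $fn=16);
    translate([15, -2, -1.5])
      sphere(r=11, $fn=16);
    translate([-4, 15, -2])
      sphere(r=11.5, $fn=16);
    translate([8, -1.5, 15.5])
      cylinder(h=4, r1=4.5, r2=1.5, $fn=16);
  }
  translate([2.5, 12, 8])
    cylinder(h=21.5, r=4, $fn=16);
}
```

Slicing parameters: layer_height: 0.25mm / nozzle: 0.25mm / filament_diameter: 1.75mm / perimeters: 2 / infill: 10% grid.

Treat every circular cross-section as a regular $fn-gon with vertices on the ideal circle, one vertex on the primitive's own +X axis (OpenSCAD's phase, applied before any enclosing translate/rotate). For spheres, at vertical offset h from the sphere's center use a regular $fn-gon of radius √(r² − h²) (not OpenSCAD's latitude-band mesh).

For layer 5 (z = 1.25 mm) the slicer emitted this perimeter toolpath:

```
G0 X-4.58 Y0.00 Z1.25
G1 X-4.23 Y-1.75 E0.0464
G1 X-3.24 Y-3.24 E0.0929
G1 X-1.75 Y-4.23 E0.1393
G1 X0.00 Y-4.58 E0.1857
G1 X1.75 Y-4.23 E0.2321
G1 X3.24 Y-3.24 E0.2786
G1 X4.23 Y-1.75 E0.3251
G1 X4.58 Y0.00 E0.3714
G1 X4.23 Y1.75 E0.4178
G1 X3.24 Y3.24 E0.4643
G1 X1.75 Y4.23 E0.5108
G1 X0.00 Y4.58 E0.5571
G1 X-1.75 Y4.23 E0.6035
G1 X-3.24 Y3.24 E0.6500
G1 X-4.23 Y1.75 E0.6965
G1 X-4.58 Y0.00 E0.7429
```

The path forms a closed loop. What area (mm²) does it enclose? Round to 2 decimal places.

Apply the shoelace formula to the sequence of (X, Y) vertices; enclosed area = 64.20 mm².

64.20 mm²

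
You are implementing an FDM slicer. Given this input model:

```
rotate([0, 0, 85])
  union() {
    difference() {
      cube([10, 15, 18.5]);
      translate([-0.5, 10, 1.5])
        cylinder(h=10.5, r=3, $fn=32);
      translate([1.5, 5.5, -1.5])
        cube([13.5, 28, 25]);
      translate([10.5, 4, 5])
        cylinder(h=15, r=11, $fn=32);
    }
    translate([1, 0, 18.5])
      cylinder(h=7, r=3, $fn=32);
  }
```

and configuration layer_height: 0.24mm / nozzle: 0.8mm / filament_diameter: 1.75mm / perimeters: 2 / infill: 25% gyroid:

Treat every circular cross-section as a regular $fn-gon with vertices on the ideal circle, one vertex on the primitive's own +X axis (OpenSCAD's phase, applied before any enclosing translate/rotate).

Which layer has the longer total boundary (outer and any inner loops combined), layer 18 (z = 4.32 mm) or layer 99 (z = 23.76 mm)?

Layer 18 (z = 4.32): the cube (footprint 10×15) is included at this height (perimeter 50.00 mm); the r=3 cylinder at (-0.5, 10) contributes a regular 32-gon of circumradius 3 (perimeter = 2·32·3.000·sin(180°/32) = 18.82 mm); the cube at (1.5, 5.5) is present — its section is the full 13.5×28 rectangle (perimeter 83.00 mm); the cylinder at (10.5, 4) is absent (z outside [5, 20]); After the difference (first − rest): starting from the 10×15 cube, the r=3 cylinder at (-0.5, 10) partially overlaps it — only the 11.07 mm² overlap (of its 28.09 mm²) is removed, clipping the outline; the 13.5×28 cube at (1.5, 5.5) partially overlaps it — only the 77.70 mm² overlap (of its 378.00 mm²) is removed, clipping the outline — boundary = 43.04 mm; the cylinder at (1, 0) is not intersected at this z (z outside [18.5, 25.5]); Taking the union: only that combined region is present, so the union is just that shape — boundary = 43.04 mm; (rotated 85° about Z; rotation is an isometry so areas/perimeters/island counts are preserved). So its perimeter = 43.04 mm. Layer 99 (z = 23.76): the cube is not intersected at this z (z outside [0, 18.5]); the cylinder at (-0.5, 10) is not intersected at this z (z outside [1.5, 12]); the cube at (1.5, 5.5) does not reach this height (z outside [-1.5, 23.5]); the cylinder at (10.5, 4) is not intersected at this z (z outside [5, 20]); After the difference (first − rest): the first operand is absent here, so nothing remains; the cylinder at (1, 0): section is a regular 32-gon, circumradius r=3 (perimeter = 2·32·3.000·sin(180°/32) = 18.82 mm); Combining (union): only the r=3 cylinder at (1, 0) is present, so the union is just that shape — boundary = 18.82 mm; (whole slice rotated 85° about Z — lengths, areas and connectivity unchanged). So its perimeter = 18.82 mm. Layer 18 is larger (43.04 vs 18.82 mm).

layer 18 (z = 4.32 mm)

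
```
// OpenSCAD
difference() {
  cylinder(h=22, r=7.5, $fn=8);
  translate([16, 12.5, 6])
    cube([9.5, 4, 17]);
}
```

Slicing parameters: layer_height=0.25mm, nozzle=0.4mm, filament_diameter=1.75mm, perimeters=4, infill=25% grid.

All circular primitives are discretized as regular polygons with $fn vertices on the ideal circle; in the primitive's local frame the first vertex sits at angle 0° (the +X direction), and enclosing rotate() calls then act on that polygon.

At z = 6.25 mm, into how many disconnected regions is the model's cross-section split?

1

At z = 6.25 mm: the cylinder: section is a regular 8-gon, circumradius r=7.5; the 9.5×4 cube at (16, 12.5) contributes its full rectangle; After the difference (first − rest): starting from the r=7.5 cylinder, the 9.5×4 cube at (16, 12.5) misses the remaining region (no effect) — 1 connected region. The result has 1 disconnected region.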